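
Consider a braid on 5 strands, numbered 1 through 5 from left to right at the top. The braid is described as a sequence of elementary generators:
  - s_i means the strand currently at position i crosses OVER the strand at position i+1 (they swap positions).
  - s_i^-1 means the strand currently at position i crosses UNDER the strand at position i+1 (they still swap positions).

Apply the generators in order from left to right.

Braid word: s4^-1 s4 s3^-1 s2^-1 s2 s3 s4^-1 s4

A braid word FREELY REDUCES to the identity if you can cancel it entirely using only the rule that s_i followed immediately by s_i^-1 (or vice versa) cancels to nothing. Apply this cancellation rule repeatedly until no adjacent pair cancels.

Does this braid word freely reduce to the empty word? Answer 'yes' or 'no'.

Gen 1 (s4^-1): push. Stack: [s4^-1]
Gen 2 (s4): cancels prior s4^-1. Stack: []
Gen 3 (s3^-1): push. Stack: [s3^-1]
Gen 4 (s2^-1): push. Stack: [s3^-1 s2^-1]
Gen 5 (s2): cancels prior s2^-1. Stack: [s3^-1]
Gen 6 (s3): cancels prior s3^-1. Stack: []
Gen 7 (s4^-1): push. Stack: [s4^-1]
Gen 8 (s4): cancels prior s4^-1. Stack: []
Reduced word: (empty)

Answer: yes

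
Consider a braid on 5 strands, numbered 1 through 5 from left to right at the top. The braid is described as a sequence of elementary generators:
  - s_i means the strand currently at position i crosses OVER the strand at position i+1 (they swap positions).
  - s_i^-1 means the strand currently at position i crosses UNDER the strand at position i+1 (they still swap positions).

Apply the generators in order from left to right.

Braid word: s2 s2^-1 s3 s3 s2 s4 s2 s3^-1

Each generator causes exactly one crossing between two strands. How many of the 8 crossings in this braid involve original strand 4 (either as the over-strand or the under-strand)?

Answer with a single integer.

Gen 1: crossing 2x3. Involves strand 4? no. Count so far: 0
Gen 2: crossing 3x2. Involves strand 4? no. Count so far: 0
Gen 3: crossing 3x4. Involves strand 4? yes. Count so far: 1
Gen 4: crossing 4x3. Involves strand 4? yes. Count so far: 2
Gen 5: crossing 2x3. Involves strand 4? no. Count so far: 2
Gen 6: crossing 4x5. Involves strand 4? yes. Count so far: 3
Gen 7: crossing 3x2. Involves strand 4? no. Count so far: 3
Gen 8: crossing 3x5. Involves strand 4? no. Count so far: 3

Answer: 3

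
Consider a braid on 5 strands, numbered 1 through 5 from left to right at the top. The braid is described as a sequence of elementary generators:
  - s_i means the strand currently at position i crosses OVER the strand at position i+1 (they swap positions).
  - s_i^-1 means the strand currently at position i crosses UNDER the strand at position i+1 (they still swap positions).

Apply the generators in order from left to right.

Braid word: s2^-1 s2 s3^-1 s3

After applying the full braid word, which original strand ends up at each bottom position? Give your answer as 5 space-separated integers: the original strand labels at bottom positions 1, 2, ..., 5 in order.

Answer: 1 2 3 4 5

Derivation:
Gen 1 (s2^-1): strand 2 crosses under strand 3. Perm now: [1 3 2 4 5]
Gen 2 (s2): strand 3 crosses over strand 2. Perm now: [1 2 3 4 5]
Gen 3 (s3^-1): strand 3 crosses under strand 4. Perm now: [1 2 4 3 5]
Gen 4 (s3): strand 4 crosses over strand 3. Perm now: [1 2 3 4 5]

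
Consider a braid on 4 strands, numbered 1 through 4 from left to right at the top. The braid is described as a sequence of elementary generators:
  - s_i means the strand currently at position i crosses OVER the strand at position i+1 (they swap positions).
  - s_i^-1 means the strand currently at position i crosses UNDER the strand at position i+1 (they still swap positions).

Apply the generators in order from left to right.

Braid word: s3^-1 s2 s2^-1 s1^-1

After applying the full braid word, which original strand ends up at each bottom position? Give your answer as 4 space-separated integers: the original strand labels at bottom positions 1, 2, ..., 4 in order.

Answer: 2 1 4 3

Derivation:
Gen 1 (s3^-1): strand 3 crosses under strand 4. Perm now: [1 2 4 3]
Gen 2 (s2): strand 2 crosses over strand 4. Perm now: [1 4 2 3]
Gen 3 (s2^-1): strand 4 crosses under strand 2. Perm now: [1 2 4 3]
Gen 4 (s1^-1): strand 1 crosses under strand 2. Perm now: [2 1 4 3]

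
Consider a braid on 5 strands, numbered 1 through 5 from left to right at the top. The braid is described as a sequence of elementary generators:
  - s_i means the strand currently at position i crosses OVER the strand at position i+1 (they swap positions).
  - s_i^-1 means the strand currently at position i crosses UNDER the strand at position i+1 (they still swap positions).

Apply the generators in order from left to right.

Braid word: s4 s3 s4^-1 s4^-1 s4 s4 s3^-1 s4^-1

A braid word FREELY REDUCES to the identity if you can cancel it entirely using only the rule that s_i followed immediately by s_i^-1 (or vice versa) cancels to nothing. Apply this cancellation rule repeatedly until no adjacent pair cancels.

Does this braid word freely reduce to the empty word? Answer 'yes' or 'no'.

Answer: yes

Derivation:
Gen 1 (s4): push. Stack: [s4]
Gen 2 (s3): push. Stack: [s4 s3]
Gen 3 (s4^-1): push. Stack: [s4 s3 s4^-1]
Gen 4 (s4^-1): push. Stack: [s4 s3 s4^-1 s4^-1]
Gen 5 (s4): cancels prior s4^-1. Stack: [s4 s3 s4^-1]
Gen 6 (s4): cancels prior s4^-1. Stack: [s4 s3]
Gen 7 (s3^-1): cancels prior s3. Stack: [s4]
Gen 8 (s4^-1): cancels prior s4. Stack: []
Reduced word: (empty)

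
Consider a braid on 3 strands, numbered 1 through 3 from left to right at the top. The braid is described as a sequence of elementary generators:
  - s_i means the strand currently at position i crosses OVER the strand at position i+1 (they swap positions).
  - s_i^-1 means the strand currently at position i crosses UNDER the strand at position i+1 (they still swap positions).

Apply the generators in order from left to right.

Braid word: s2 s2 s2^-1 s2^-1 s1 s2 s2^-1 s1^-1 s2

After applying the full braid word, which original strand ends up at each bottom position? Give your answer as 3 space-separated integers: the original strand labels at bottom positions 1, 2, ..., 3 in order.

Answer: 1 3 2

Derivation:
Gen 1 (s2): strand 2 crosses over strand 3. Perm now: [1 3 2]
Gen 2 (s2): strand 3 crosses over strand 2. Perm now: [1 2 3]
Gen 3 (s2^-1): strand 2 crosses under strand 3. Perm now: [1 3 2]
Gen 4 (s2^-1): strand 3 crosses under strand 2. Perm now: [1 2 3]
Gen 5 (s1): strand 1 crosses over strand 2. Perm now: [2 1 3]
Gen 6 (s2): strand 1 crosses over strand 3. Perm now: [2 3 1]
Gen 7 (s2^-1): strand 3 crosses under strand 1. Perm now: [2 1 3]
Gen 8 (s1^-1): strand 2 crosses under strand 1. Perm now: [1 2 3]
Gen 9 (s2): strand 2 crosses over strand 3. Perm now: [1 3 2]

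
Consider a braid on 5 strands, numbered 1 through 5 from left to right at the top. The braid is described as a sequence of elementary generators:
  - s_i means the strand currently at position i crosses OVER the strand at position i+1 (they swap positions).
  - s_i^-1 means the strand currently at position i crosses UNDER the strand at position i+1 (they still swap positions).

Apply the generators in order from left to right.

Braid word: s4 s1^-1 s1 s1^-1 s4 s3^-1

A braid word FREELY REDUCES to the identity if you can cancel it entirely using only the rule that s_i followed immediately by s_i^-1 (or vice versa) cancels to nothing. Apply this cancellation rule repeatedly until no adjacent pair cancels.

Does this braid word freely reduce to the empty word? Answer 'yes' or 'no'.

Gen 1 (s4): push. Stack: [s4]
Gen 2 (s1^-1): push. Stack: [s4 s1^-1]
Gen 3 (s1): cancels prior s1^-1. Stack: [s4]
Gen 4 (s1^-1): push. Stack: [s4 s1^-1]
Gen 5 (s4): push. Stack: [s4 s1^-1 s4]
Gen 6 (s3^-1): push. Stack: [s4 s1^-1 s4 s3^-1]
Reduced word: s4 s1^-1 s4 s3^-1

Answer: no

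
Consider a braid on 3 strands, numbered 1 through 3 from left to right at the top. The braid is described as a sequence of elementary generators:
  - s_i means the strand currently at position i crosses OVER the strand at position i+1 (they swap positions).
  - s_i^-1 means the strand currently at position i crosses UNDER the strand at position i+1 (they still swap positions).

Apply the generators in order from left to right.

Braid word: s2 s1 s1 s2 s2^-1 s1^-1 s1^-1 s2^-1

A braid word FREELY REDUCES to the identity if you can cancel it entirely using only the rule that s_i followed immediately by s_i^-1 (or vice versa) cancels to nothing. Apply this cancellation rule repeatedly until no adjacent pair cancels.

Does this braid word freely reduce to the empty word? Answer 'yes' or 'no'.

Gen 1 (s2): push. Stack: [s2]
Gen 2 (s1): push. Stack: [s2 s1]
Gen 3 (s1): push. Stack: [s2 s1 s1]
Gen 4 (s2): push. Stack: [s2 s1 s1 s2]
Gen 5 (s2^-1): cancels prior s2. Stack: [s2 s1 s1]
Gen 6 (s1^-1): cancels prior s1. Stack: [s2 s1]
Gen 7 (s1^-1): cancels prior s1. Stack: [s2]
Gen 8 (s2^-1): cancels prior s2. Stack: []
Reduced word: (empty)

Answer: yes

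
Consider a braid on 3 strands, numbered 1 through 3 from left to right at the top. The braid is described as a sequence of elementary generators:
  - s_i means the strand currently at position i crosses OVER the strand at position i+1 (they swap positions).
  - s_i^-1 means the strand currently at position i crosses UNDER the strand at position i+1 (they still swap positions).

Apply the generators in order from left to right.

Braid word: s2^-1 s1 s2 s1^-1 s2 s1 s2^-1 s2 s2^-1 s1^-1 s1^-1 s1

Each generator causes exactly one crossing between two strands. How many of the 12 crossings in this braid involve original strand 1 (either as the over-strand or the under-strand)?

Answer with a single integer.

Gen 1: crossing 2x3. Involves strand 1? no. Count so far: 0
Gen 2: crossing 1x3. Involves strand 1? yes. Count so far: 1
Gen 3: crossing 1x2. Involves strand 1? yes. Count so far: 2
Gen 4: crossing 3x2. Involves strand 1? no. Count so far: 2
Gen 5: crossing 3x1. Involves strand 1? yes. Count so far: 3
Gen 6: crossing 2x1. Involves strand 1? yes. Count so far: 4
Gen 7: crossing 2x3. Involves strand 1? no. Count so far: 4
Gen 8: crossing 3x2. Involves strand 1? no. Count so far: 4
Gen 9: crossing 2x3. Involves strand 1? no. Count so far: 4
Gen 10: crossing 1x3. Involves strand 1? yes. Count so far: 5
Gen 11: crossing 3x1. Involves strand 1? yes. Count so far: 6
Gen 12: crossing 1x3. Involves strand 1? yes. Count so far: 7

Answer: 7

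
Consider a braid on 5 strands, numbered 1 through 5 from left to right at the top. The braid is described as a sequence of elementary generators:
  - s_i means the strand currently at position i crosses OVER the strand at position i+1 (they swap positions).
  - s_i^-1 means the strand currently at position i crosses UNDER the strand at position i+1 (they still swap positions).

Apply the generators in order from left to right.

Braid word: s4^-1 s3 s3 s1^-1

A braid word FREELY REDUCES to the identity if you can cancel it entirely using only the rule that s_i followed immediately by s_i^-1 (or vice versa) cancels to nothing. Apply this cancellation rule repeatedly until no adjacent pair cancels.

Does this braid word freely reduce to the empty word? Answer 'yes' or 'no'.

Gen 1 (s4^-1): push. Stack: [s4^-1]
Gen 2 (s3): push. Stack: [s4^-1 s3]
Gen 3 (s3): push. Stack: [s4^-1 s3 s3]
Gen 4 (s1^-1): push. Stack: [s4^-1 s3 s3 s1^-1]
Reduced word: s4^-1 s3 s3 s1^-1

Answer: no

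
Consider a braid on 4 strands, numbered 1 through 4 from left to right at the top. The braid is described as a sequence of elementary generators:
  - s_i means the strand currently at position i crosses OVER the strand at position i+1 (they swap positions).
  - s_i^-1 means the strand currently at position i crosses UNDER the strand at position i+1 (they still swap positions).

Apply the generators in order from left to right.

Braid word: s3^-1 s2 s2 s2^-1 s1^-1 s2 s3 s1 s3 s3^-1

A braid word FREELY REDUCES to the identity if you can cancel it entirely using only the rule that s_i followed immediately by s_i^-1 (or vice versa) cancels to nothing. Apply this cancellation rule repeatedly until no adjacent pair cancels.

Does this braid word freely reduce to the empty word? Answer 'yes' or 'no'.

Answer: no

Derivation:
Gen 1 (s3^-1): push. Stack: [s3^-1]
Gen 2 (s2): push. Stack: [s3^-1 s2]
Gen 3 (s2): push. Stack: [s3^-1 s2 s2]
Gen 4 (s2^-1): cancels prior s2. Stack: [s3^-1 s2]
Gen 5 (s1^-1): push. Stack: [s3^-1 s2 s1^-1]
Gen 6 (s2): push. Stack: [s3^-1 s2 s1^-1 s2]
Gen 7 (s3): push. Stack: [s3^-1 s2 s1^-1 s2 s3]
Gen 8 (s1): push. Stack: [s3^-1 s2 s1^-1 s2 s3 s1]
Gen 9 (s3): push. Stack: [s3^-1 s2 s1^-1 s2 s3 s1 s3]
Gen 10 (s3^-1): cancels prior s3. Stack: [s3^-1 s2 s1^-1 s2 s3 s1]
Reduced word: s3^-1 s2 s1^-1 s2 s3 s1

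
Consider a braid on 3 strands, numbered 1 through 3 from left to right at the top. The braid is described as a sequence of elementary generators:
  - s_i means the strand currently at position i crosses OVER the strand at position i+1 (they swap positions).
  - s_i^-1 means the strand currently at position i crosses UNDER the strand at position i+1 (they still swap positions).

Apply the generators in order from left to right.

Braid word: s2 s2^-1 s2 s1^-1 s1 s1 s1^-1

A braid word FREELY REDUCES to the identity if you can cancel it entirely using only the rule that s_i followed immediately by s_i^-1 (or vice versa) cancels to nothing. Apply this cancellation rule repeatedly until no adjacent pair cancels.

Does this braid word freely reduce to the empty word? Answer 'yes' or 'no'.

Answer: no

Derivation:
Gen 1 (s2): push. Stack: [s2]
Gen 2 (s2^-1): cancels prior s2. Stack: []
Gen 3 (s2): push. Stack: [s2]
Gen 4 (s1^-1): push. Stack: [s2 s1^-1]
Gen 5 (s1): cancels prior s1^-1. Stack: [s2]
Gen 6 (s1): push. Stack: [s2 s1]
Gen 7 (s1^-1): cancels prior s1. Stack: [s2]
Reduced word: s2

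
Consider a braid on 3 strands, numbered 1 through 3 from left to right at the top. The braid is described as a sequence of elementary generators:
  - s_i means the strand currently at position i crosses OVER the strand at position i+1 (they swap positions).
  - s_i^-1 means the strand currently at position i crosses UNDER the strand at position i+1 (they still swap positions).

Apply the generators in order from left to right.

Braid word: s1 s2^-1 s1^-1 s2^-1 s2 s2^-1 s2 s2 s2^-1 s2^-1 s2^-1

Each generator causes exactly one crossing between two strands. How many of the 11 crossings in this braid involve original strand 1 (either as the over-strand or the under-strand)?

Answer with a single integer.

Answer: 10

Derivation:
Gen 1: crossing 1x2. Involves strand 1? yes. Count so far: 1
Gen 2: crossing 1x3. Involves strand 1? yes. Count so far: 2
Gen 3: crossing 2x3. Involves strand 1? no. Count so far: 2
Gen 4: crossing 2x1. Involves strand 1? yes. Count so far: 3
Gen 5: crossing 1x2. Involves strand 1? yes. Count so far: 4
Gen 6: crossing 2x1. Involves strand 1? yes. Count so far: 5
Gen 7: crossing 1x2. Involves strand 1? yes. Count so far: 6
Gen 8: crossing 2x1. Involves strand 1? yes. Count so far: 7
Gen 9: crossing 1x2. Involves strand 1? yes. Count so far: 8
Gen 10: crossing 2x1. Involves strand 1? yes. Count so far: 9
Gen 11: crossing 1x2. Involves strand 1? yes. Count so far: 10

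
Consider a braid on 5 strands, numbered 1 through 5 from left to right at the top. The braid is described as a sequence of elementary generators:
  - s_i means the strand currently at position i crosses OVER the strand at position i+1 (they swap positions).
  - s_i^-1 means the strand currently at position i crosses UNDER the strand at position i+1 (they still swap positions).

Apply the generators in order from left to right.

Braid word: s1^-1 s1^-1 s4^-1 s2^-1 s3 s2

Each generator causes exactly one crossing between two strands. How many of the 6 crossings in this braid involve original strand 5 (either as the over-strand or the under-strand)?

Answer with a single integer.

Answer: 3

Derivation:
Gen 1: crossing 1x2. Involves strand 5? no. Count so far: 0
Gen 2: crossing 2x1. Involves strand 5? no. Count so far: 0
Gen 3: crossing 4x5. Involves strand 5? yes. Count so far: 1
Gen 4: crossing 2x3. Involves strand 5? no. Count so far: 1
Gen 5: crossing 2x5. Involves strand 5? yes. Count so far: 2
Gen 6: crossing 3x5. Involves strand 5? yes. Count so far: 3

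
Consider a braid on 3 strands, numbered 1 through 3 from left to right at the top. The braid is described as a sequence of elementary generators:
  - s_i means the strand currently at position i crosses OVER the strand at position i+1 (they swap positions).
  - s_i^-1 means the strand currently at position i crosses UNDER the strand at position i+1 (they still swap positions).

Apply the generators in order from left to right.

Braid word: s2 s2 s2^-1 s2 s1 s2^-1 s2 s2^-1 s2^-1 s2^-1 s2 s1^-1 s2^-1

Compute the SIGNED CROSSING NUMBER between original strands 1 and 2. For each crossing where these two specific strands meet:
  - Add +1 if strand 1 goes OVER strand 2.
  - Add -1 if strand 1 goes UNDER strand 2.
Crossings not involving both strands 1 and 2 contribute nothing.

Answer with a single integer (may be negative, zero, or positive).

Answer: 2

Derivation:
Gen 1: crossing 2x3. Both 1&2? no. Sum: 0
Gen 2: crossing 3x2. Both 1&2? no. Sum: 0
Gen 3: crossing 2x3. Both 1&2? no. Sum: 0
Gen 4: crossing 3x2. Both 1&2? no. Sum: 0
Gen 5: 1 over 2. Both 1&2? yes. Contrib: +1. Sum: 1
Gen 6: crossing 1x3. Both 1&2? no. Sum: 1
Gen 7: crossing 3x1. Both 1&2? no. Sum: 1
Gen 8: crossing 1x3. Both 1&2? no. Sum: 1
Gen 9: crossing 3x1. Both 1&2? no. Sum: 1
Gen 10: crossing 1x3. Both 1&2? no. Sum: 1
Gen 11: crossing 3x1. Both 1&2? no. Sum: 1
Gen 12: 2 under 1. Both 1&2? yes. Contrib: +1. Sum: 2
Gen 13: crossing 2x3. Both 1&2? no. Sum: 2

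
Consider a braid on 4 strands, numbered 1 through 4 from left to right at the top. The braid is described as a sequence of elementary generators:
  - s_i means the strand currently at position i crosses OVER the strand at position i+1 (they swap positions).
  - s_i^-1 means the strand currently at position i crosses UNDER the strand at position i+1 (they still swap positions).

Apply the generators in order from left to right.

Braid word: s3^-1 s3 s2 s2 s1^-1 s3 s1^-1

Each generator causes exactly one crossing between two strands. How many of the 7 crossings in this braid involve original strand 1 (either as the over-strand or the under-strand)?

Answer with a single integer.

Gen 1: crossing 3x4. Involves strand 1? no. Count so far: 0
Gen 2: crossing 4x3. Involves strand 1? no. Count so far: 0
Gen 3: crossing 2x3. Involves strand 1? no. Count so far: 0
Gen 4: crossing 3x2. Involves strand 1? no. Count so far: 0
Gen 5: crossing 1x2. Involves strand 1? yes. Count so far: 1
Gen 6: crossing 3x4. Involves strand 1? no. Count so far: 1
Gen 7: crossing 2x1. Involves strand 1? yes. Count so far: 2

Answer: 2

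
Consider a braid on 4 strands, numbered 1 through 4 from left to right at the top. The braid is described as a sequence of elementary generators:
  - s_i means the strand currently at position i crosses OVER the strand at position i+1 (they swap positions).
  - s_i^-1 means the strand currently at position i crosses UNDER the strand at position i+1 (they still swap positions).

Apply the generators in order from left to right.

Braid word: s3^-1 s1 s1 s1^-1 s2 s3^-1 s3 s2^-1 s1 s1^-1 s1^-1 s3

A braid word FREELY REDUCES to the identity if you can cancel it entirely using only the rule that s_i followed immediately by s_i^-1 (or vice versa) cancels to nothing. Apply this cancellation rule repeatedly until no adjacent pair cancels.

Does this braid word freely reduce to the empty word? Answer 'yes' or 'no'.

Answer: yes

Derivation:
Gen 1 (s3^-1): push. Stack: [s3^-1]
Gen 2 (s1): push. Stack: [s3^-1 s1]
Gen 3 (s1): push. Stack: [s3^-1 s1 s1]
Gen 4 (s1^-1): cancels prior s1. Stack: [s3^-1 s1]
Gen 5 (s2): push. Stack: [s3^-1 s1 s2]
Gen 6 (s3^-1): push. Stack: [s3^-1 s1 s2 s3^-1]
Gen 7 (s3): cancels prior s3^-1. Stack: [s3^-1 s1 s2]
Gen 8 (s2^-1): cancels prior s2. Stack: [s3^-1 s1]
Gen 9 (s1): push. Stack: [s3^-1 s1 s1]
Gen 10 (s1^-1): cancels prior s1. Stack: [s3^-1 s1]
Gen 11 (s1^-1): cancels prior s1. Stack: [s3^-1]
Gen 12 (s3): cancels prior s3^-1. Stack: []
Reduced word: (empty)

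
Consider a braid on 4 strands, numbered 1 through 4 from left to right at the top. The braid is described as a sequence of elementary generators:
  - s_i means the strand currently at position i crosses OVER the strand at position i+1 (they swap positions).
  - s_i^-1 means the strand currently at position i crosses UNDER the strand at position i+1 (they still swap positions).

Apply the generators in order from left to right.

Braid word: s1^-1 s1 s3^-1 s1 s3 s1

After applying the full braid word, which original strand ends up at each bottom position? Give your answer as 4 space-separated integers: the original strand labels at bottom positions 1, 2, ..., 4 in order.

Answer: 1 2 3 4

Derivation:
Gen 1 (s1^-1): strand 1 crosses under strand 2. Perm now: [2 1 3 4]
Gen 2 (s1): strand 2 crosses over strand 1. Perm now: [1 2 3 4]
Gen 3 (s3^-1): strand 3 crosses under strand 4. Perm now: [1 2 4 3]
Gen 4 (s1): strand 1 crosses over strand 2. Perm now: [2 1 4 3]
Gen 5 (s3): strand 4 crosses over strand 3. Perm now: [2 1 3 4]
Gen 6 (s1): strand 2 crosses over strand 1. Perm now: [1 2 3 4]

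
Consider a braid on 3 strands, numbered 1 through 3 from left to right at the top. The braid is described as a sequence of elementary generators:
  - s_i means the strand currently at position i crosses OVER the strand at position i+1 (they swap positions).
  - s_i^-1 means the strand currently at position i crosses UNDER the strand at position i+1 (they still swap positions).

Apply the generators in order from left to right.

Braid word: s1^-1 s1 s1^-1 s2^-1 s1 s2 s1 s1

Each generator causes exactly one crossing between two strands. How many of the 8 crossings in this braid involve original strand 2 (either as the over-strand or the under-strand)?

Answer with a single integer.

Gen 1: crossing 1x2. Involves strand 2? yes. Count so far: 1
Gen 2: crossing 2x1. Involves strand 2? yes. Count so far: 2
Gen 3: crossing 1x2. Involves strand 2? yes. Count so far: 3
Gen 4: crossing 1x3. Involves strand 2? no. Count so far: 3
Gen 5: crossing 2x3. Involves strand 2? yes. Count so far: 4
Gen 6: crossing 2x1. Involves strand 2? yes. Count so far: 5
Gen 7: crossing 3x1. Involves strand 2? no. Count so far: 5
Gen 8: crossing 1x3. Involves strand 2? no. Count so far: 5

Answer: 5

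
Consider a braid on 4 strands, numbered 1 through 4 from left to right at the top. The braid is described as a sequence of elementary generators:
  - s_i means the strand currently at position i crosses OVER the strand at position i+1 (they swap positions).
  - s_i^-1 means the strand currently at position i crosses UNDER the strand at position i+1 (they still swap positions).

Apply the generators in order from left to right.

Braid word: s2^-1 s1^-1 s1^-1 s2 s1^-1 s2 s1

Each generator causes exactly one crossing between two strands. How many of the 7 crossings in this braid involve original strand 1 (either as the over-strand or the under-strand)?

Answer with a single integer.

Answer: 4

Derivation:
Gen 1: crossing 2x3. Involves strand 1? no. Count so far: 0
Gen 2: crossing 1x3. Involves strand 1? yes. Count so far: 1
Gen 3: crossing 3x1. Involves strand 1? yes. Count so far: 2
Gen 4: crossing 3x2. Involves strand 1? no. Count so far: 2
Gen 5: crossing 1x2. Involves strand 1? yes. Count so far: 3
Gen 6: crossing 1x3. Involves strand 1? yes. Count so far: 4
Gen 7: crossing 2x3. Involves strand 1? no. Count so far: 4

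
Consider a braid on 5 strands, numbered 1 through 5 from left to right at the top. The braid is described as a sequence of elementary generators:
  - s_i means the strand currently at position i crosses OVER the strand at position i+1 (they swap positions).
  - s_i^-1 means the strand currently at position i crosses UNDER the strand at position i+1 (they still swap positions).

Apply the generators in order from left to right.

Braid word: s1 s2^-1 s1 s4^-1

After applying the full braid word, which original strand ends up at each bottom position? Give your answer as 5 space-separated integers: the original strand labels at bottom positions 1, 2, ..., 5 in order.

Gen 1 (s1): strand 1 crosses over strand 2. Perm now: [2 1 3 4 5]
Gen 2 (s2^-1): strand 1 crosses under strand 3. Perm now: [2 3 1 4 5]
Gen 3 (s1): strand 2 crosses over strand 3. Perm now: [3 2 1 4 5]
Gen 4 (s4^-1): strand 4 crosses under strand 5. Perm now: [3 2 1 5 4]

Answer: 3 2 1 5 4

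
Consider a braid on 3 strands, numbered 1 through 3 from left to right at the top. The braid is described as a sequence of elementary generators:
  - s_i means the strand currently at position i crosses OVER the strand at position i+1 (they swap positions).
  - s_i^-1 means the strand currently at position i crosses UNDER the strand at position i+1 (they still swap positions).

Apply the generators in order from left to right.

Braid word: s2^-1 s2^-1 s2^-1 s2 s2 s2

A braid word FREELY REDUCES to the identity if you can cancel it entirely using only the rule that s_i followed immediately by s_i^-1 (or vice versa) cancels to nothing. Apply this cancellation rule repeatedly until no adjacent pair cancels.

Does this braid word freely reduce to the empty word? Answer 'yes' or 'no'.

Answer: yes

Derivation:
Gen 1 (s2^-1): push. Stack: [s2^-1]
Gen 2 (s2^-1): push. Stack: [s2^-1 s2^-1]
Gen 3 (s2^-1): push. Stack: [s2^-1 s2^-1 s2^-1]
Gen 4 (s2): cancels prior s2^-1. Stack: [s2^-1 s2^-1]
Gen 5 (s2): cancels prior s2^-1. Stack: [s2^-1]
Gen 6 (s2): cancels prior s2^-1. Stack: []
Reduced word: (empty)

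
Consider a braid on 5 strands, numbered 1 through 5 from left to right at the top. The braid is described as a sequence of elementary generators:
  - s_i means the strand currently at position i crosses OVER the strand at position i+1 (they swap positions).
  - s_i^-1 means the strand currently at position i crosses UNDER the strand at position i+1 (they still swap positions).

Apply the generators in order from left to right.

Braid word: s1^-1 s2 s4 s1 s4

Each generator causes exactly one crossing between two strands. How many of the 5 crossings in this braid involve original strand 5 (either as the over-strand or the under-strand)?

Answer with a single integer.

Answer: 2

Derivation:
Gen 1: crossing 1x2. Involves strand 5? no. Count so far: 0
Gen 2: crossing 1x3. Involves strand 5? no. Count so far: 0
Gen 3: crossing 4x5. Involves strand 5? yes. Count so far: 1
Gen 4: crossing 2x3. Involves strand 5? no. Count so far: 1
Gen 5: crossing 5x4. Involves strand 5? yes. Count so far: 2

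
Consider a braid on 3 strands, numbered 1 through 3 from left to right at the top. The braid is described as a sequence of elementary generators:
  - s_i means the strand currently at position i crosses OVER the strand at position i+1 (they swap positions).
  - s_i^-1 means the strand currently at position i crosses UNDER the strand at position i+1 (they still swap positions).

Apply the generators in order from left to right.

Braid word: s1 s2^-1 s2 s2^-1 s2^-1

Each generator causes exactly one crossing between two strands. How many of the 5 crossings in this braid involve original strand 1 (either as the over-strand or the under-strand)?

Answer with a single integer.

Answer: 5

Derivation:
Gen 1: crossing 1x2. Involves strand 1? yes. Count so far: 1
Gen 2: crossing 1x3. Involves strand 1? yes. Count so far: 2
Gen 3: crossing 3x1. Involves strand 1? yes. Count so far: 3
Gen 4: crossing 1x3. Involves strand 1? yes. Count so far: 4
Gen 5: crossing 3x1. Involves strand 1? yes. Count so far: 5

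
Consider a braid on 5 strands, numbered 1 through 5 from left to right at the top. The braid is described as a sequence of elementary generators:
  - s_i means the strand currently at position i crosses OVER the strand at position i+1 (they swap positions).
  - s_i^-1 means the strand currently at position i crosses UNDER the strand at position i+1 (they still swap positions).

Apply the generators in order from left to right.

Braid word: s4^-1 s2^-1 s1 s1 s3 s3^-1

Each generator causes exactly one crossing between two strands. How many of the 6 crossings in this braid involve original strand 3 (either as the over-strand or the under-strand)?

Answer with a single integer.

Answer: 3

Derivation:
Gen 1: crossing 4x5. Involves strand 3? no. Count so far: 0
Gen 2: crossing 2x3. Involves strand 3? yes. Count so far: 1
Gen 3: crossing 1x3. Involves strand 3? yes. Count so far: 2
Gen 4: crossing 3x1. Involves strand 3? yes. Count so far: 3
Gen 5: crossing 2x5. Involves strand 3? no. Count so far: 3
Gen 6: crossing 5x2. Involves strand 3? no. Count so far: 3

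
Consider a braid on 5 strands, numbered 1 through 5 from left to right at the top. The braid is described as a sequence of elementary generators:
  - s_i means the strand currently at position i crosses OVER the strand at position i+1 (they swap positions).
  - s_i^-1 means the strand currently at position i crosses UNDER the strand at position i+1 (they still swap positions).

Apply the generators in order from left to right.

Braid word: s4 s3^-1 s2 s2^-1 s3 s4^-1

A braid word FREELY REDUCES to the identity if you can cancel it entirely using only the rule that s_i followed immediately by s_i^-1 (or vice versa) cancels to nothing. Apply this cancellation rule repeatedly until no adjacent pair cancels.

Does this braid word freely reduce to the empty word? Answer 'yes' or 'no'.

Gen 1 (s4): push. Stack: [s4]
Gen 2 (s3^-1): push. Stack: [s4 s3^-1]
Gen 3 (s2): push. Stack: [s4 s3^-1 s2]
Gen 4 (s2^-1): cancels prior s2. Stack: [s4 s3^-1]
Gen 5 (s3): cancels prior s3^-1. Stack: [s4]
Gen 6 (s4^-1): cancels prior s4. Stack: []
Reduced word: (empty)

Answer: yes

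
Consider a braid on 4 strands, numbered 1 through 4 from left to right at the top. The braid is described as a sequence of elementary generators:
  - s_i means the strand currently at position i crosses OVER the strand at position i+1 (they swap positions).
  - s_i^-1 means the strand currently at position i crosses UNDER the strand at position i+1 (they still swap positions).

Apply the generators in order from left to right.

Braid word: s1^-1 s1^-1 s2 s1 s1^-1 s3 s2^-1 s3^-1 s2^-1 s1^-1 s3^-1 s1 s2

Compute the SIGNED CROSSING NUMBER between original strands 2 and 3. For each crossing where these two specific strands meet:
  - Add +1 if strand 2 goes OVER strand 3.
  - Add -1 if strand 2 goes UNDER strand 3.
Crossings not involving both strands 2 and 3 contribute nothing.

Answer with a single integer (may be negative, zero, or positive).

Gen 1: crossing 1x2. Both 2&3? no. Sum: 0
Gen 2: crossing 2x1. Both 2&3? no. Sum: 0
Gen 3: 2 over 3. Both 2&3? yes. Contrib: +1. Sum: 1
Gen 4: crossing 1x3. Both 2&3? no. Sum: 1
Gen 5: crossing 3x1. Both 2&3? no. Sum: 1
Gen 6: crossing 2x4. Both 2&3? no. Sum: 1
Gen 7: crossing 3x4. Both 2&3? no. Sum: 1
Gen 8: 3 under 2. Both 2&3? yes. Contrib: +1. Sum: 2
Gen 9: crossing 4x2. Both 2&3? no. Sum: 2
Gen 10: crossing 1x2. Both 2&3? no. Sum: 2
Gen 11: crossing 4x3. Both 2&3? no. Sum: 2
Gen 12: crossing 2x1. Both 2&3? no. Sum: 2
Gen 13: 2 over 3. Both 2&3? yes. Contrib: +1. Sum: 3

Answer: 3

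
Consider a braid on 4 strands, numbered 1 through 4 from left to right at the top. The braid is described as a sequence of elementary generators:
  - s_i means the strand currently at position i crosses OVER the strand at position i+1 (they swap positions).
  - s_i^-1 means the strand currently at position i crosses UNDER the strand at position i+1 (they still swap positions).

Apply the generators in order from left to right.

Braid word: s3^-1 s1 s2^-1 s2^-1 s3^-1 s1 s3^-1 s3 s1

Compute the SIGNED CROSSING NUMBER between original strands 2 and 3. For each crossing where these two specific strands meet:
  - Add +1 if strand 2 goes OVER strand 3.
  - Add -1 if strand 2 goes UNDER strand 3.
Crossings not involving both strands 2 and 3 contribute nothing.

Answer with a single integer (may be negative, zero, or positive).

Gen 1: crossing 3x4. Both 2&3? no. Sum: 0
Gen 2: crossing 1x2. Both 2&3? no. Sum: 0
Gen 3: crossing 1x4. Both 2&3? no. Sum: 0
Gen 4: crossing 4x1. Both 2&3? no. Sum: 0
Gen 5: crossing 4x3. Both 2&3? no. Sum: 0
Gen 6: crossing 2x1. Both 2&3? no. Sum: 0
Gen 7: crossing 3x4. Both 2&3? no. Sum: 0
Gen 8: crossing 4x3. Both 2&3? no. Sum: 0
Gen 9: crossing 1x2. Both 2&3? no. Sum: 0

Answer: 0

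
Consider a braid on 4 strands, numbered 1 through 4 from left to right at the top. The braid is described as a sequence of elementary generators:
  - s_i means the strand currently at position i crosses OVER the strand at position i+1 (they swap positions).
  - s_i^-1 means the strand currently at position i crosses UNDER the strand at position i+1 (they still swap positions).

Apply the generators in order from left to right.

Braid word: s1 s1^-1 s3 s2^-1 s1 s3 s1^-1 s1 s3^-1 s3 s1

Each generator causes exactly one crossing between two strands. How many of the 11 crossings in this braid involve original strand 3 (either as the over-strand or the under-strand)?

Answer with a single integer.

Answer: 4

Derivation:
Gen 1: crossing 1x2. Involves strand 3? no. Count so far: 0
Gen 2: crossing 2x1. Involves strand 3? no. Count so far: 0
Gen 3: crossing 3x4. Involves strand 3? yes. Count so far: 1
Gen 4: crossing 2x4. Involves strand 3? no. Count so far: 1
Gen 5: crossing 1x4. Involves strand 3? no. Count so far: 1
Gen 6: crossing 2x3. Involves strand 3? yes. Count so far: 2
Gen 7: crossing 4x1. Involves strand 3? no. Count so far: 2
Gen 8: crossing 1x4. Involves strand 3? no. Count so far: 2
Gen 9: crossing 3x2. Involves strand 3? yes. Count so far: 3
Gen 10: crossing 2x3. Involves strand 3? yes. Count so far: 4
Gen 11: crossing 4x1. Involves strand 3? no. Count so far: 4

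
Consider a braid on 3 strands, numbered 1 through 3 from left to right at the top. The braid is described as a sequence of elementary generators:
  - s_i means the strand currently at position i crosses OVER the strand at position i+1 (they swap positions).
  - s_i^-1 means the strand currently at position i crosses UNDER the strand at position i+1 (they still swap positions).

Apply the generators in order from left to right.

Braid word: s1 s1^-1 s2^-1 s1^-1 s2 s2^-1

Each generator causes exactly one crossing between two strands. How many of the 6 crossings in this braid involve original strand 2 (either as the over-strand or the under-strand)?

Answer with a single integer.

Gen 1: crossing 1x2. Involves strand 2? yes. Count so far: 1
Gen 2: crossing 2x1. Involves strand 2? yes. Count so far: 2
Gen 3: crossing 2x3. Involves strand 2? yes. Count so far: 3
Gen 4: crossing 1x3. Involves strand 2? no. Count so far: 3
Gen 5: crossing 1x2. Involves strand 2? yes. Count so far: 4
Gen 6: crossing 2x1. Involves strand 2? yes. Count so far: 5

Answer: 5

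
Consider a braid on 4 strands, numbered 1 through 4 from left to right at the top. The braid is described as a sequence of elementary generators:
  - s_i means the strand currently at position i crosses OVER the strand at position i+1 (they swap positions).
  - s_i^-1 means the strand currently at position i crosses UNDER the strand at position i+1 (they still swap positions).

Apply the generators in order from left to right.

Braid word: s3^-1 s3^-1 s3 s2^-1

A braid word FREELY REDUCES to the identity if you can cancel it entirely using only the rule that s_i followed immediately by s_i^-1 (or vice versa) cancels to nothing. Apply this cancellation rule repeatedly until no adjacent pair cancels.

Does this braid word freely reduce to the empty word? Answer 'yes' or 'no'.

Gen 1 (s3^-1): push. Stack: [s3^-1]
Gen 2 (s3^-1): push. Stack: [s3^-1 s3^-1]
Gen 3 (s3): cancels prior s3^-1. Stack: [s3^-1]
Gen 4 (s2^-1): push. Stack: [s3^-1 s2^-1]
Reduced word: s3^-1 s2^-1

Answer: no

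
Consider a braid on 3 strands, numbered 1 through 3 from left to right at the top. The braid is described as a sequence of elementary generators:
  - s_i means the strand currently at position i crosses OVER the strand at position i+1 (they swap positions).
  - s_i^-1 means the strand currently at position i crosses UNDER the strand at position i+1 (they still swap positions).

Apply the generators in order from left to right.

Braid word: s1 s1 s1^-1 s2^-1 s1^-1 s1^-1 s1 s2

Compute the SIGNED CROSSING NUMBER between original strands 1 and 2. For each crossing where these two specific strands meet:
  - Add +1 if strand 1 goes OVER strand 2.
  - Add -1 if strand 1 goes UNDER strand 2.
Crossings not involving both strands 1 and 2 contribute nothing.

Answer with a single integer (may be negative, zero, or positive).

Gen 1: 1 over 2. Both 1&2? yes. Contrib: +1. Sum: 1
Gen 2: 2 over 1. Both 1&2? yes. Contrib: -1. Sum: 0
Gen 3: 1 under 2. Both 1&2? yes. Contrib: -1. Sum: -1
Gen 4: crossing 1x3. Both 1&2? no. Sum: -1
Gen 5: crossing 2x3. Both 1&2? no. Sum: -1
Gen 6: crossing 3x2. Both 1&2? no. Sum: -1
Gen 7: crossing 2x3. Both 1&2? no. Sum: -1
Gen 8: 2 over 1. Both 1&2? yes. Contrib: -1. Sum: -2

Answer: -2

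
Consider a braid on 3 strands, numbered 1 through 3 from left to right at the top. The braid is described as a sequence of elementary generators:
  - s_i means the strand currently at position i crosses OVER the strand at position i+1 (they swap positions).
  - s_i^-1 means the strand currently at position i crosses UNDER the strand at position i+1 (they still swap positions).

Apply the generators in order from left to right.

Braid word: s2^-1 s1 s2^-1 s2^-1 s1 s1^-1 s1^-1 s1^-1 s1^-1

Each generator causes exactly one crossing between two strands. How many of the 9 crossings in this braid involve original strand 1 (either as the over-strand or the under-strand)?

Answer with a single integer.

Gen 1: crossing 2x3. Involves strand 1? no. Count so far: 0
Gen 2: crossing 1x3. Involves strand 1? yes. Count so far: 1
Gen 3: crossing 1x2. Involves strand 1? yes. Count so far: 2
Gen 4: crossing 2x1. Involves strand 1? yes. Count so far: 3
Gen 5: crossing 3x1. Involves strand 1? yes. Count so far: 4
Gen 6: crossing 1x3. Involves strand 1? yes. Count so far: 5
Gen 7: crossing 3x1. Involves strand 1? yes. Count so far: 6
Gen 8: crossing 1x3. Involves strand 1? yes. Count so far: 7
Gen 9: crossing 3x1. Involves strand 1? yes. Count so far: 8

Answer: 8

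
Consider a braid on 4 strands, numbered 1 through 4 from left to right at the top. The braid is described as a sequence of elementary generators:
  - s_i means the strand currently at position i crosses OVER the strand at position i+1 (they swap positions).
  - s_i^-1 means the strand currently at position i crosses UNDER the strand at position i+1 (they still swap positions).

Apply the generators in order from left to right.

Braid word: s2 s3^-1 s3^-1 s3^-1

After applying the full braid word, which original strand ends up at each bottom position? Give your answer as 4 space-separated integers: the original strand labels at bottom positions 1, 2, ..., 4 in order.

Gen 1 (s2): strand 2 crosses over strand 3. Perm now: [1 3 2 4]
Gen 2 (s3^-1): strand 2 crosses under strand 4. Perm now: [1 3 4 2]
Gen 3 (s3^-1): strand 4 crosses under strand 2. Perm now: [1 3 2 4]
Gen 4 (s3^-1): strand 2 crosses under strand 4. Perm now: [1 3 4 2]

Answer: 1 3 4 2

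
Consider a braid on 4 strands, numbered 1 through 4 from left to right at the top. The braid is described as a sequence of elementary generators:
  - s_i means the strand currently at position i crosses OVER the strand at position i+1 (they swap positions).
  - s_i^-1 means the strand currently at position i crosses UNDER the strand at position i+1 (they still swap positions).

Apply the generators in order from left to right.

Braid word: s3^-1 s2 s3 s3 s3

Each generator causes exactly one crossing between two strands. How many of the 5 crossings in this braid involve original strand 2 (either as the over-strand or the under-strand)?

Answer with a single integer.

Gen 1: crossing 3x4. Involves strand 2? no. Count so far: 0
Gen 2: crossing 2x4. Involves strand 2? yes. Count so far: 1
Gen 3: crossing 2x3. Involves strand 2? yes. Count so far: 2
Gen 4: crossing 3x2. Involves strand 2? yes. Count so far: 3
Gen 5: crossing 2x3. Involves strand 2? yes. Count so far: 4

Answer: 4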